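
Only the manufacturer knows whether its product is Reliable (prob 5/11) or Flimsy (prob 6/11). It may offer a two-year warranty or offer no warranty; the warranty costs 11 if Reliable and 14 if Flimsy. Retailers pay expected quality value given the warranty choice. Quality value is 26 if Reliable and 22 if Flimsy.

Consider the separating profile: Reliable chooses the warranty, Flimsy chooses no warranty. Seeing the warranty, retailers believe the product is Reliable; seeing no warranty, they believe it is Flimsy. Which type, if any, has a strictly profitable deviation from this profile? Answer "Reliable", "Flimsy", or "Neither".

Reliable

The warranty pays 26; no warranty pays 22.
Reliable: assigned the warranty, nets 26 − 11 = 15; deviating to no warranty nets 22.
Flimsy: assigned no warranty, nets 22; deviating to the warranty nets 26 − 14 = 12.
The Reliable type gains 7 by deviating.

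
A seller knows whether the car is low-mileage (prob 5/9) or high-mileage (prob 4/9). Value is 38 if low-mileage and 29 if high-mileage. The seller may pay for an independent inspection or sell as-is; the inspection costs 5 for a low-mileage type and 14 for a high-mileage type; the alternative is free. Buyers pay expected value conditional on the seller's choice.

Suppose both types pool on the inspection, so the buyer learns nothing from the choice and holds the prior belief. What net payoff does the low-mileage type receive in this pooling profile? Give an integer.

29

Pooled price = 5/9·38 + 4/9·29 = 34.
low-mileage pays cost 5 for the inspection, so net payoff = 34 − 5 = 29.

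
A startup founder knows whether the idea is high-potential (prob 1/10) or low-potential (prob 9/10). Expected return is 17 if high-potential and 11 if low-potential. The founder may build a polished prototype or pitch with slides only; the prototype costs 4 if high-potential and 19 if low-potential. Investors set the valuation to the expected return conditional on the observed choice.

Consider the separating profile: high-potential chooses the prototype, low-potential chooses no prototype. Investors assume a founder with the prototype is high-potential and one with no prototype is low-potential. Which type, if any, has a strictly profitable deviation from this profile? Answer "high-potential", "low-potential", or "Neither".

Neither

The prototype pays 17; no prototype pays 11.
high-potential: assigned the prototype, nets 17 − 4 = 13; deviating to no prototype nets 11.
low-potential: assigned no prototype, nets 11; deviating to the prototype nets 17 − 19 = -2.
Both types strictly prefer their assigned action; no profitable deviation.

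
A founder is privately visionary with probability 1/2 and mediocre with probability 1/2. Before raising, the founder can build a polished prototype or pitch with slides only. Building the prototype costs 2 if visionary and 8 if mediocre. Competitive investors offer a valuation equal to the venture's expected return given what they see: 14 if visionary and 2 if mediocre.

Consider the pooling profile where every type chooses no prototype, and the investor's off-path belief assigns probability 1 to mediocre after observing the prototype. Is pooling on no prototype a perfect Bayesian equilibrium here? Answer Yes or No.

On path, the investor holds the prior and pays 1/2·14 + 1/2·2 = 8. Off path (the prototype), believing mediocre, it pays 2.
visionary: no prototype nets 8; the prototype nets 2 − 2 = 0. visionary stays.
mediocre: no prototype nets 8; the prototype nets 2 − 8 = -6. mediocre stays.
No type deviates, so pooling is sustained.

Yes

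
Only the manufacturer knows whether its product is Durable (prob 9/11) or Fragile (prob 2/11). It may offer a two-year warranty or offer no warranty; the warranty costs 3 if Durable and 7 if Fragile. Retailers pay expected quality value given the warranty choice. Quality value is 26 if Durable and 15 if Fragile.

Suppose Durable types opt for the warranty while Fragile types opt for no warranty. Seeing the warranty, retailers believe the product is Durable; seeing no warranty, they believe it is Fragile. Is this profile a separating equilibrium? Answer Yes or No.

No

Under these beliefs, the warranty earns price 26 and no warranty earns price 15.
Durable: the warranty nets 26 − 3 = 23; no warranty nets 15. Durable prefers the warranty.
Fragile: the warranty nets 26 − 7 = 19; no warranty nets 15. Fragile would deviate to the warranty.
Fragile has a profitable deviation, so the profile is not an equilibrium.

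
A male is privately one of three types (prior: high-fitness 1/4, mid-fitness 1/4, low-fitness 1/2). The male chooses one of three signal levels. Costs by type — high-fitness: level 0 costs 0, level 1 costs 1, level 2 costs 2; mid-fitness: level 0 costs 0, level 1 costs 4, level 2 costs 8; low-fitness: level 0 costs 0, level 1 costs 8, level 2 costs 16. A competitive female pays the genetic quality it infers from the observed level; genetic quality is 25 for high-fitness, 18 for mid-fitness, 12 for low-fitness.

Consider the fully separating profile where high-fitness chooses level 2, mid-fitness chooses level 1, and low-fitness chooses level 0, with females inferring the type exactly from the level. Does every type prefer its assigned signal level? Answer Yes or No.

Separating mating payoffs: level 2 → 25, level 1 → 18, level 0 → 12.
high-fitness (assigned level 2): level 0: 12 − 0 = 12; level 1: 18 − 1 = 17; level 2: 25 − 2 = 23. high-fitness stays.
mid-fitness (assigned level 1): level 0: 12 − 0 = 12; level 1: 18 − 4 = 14; level 2: 25 − 8 = 17. mid-fitness prefers level 2.
low-fitness (assigned level 0): level 0: 12 − 0 = 12; level 1: 18 − 8 = 10; level 2: 25 − 16 = 9. low-fitness stays.
At least one type deviates; the separating profile fails.

No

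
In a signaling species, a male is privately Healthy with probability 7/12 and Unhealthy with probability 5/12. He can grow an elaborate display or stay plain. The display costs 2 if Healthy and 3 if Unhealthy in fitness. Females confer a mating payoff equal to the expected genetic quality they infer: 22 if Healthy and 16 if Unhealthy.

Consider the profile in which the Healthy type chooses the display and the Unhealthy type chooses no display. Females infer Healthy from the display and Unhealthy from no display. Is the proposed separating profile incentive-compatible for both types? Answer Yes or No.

Under these beliefs, the display earns mating payoff 22 and no display earns mating payoff 16.
Healthy: the display nets 22 − 2 = 20; no display nets 16. Healthy prefers the display.
Unhealthy: the display nets 22 − 3 = 19; no display nets 16. Unhealthy would deviate to the display.
Unhealthy has a profitable deviation, so the profile is not an equilibrium.

No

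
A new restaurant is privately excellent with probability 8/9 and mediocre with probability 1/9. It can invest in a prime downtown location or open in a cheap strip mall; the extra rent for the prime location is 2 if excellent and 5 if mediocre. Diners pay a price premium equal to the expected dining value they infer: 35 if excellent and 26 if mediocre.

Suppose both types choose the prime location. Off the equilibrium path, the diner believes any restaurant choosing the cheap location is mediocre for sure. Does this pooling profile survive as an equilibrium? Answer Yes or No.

Yes

On path, the diner holds the prior and pays 8/9·35 + 1/9·26 = 34. Off path (the cheap location), believing mediocre, it pays 26.
excellent: the prime location nets 34 − 2 = 32; the cheap location nets 26. excellent stays.
mediocre: the prime location nets 34 − 5 = 29; the cheap location nets 26. mediocre stays.
No type deviates, so pooling is sustained.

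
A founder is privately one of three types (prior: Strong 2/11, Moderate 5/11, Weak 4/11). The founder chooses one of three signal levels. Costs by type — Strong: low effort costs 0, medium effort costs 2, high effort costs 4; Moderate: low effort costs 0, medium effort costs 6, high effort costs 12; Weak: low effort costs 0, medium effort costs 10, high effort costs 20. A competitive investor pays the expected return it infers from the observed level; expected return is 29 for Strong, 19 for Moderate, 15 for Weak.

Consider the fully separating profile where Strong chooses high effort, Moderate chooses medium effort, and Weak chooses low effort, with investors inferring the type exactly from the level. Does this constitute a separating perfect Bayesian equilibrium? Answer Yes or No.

Separating valuations: high effort → 29, medium effort → 19, low effort → 15.
Strong (assigned high effort): low effort: 15 − 0 = 15; medium effort: 19 − 2 = 17; high effort: 29 − 4 = 25. Strong stays.
Moderate (assigned medium effort): low effort: 15 − 0 = 15; medium effort: 19 − 6 = 13; high effort: 29 − 12 = 17. Moderate prefers high effort.
Weak (assigned low effort): low effort: 15 − 0 = 15; medium effort: 19 − 10 = 9; high effort: 29 − 20 = 9. Weak stays.
At least one type deviates; the separating profile fails.

No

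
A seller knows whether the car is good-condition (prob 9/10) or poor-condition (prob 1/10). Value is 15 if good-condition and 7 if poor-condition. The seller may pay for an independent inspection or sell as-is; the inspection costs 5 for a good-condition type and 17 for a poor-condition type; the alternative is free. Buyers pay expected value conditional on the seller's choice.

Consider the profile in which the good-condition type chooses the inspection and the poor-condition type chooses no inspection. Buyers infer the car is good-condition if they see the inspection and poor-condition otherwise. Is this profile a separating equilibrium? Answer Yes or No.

Under these beliefs, the inspection earns price 15 and no inspection earns price 7.
good-condition: the inspection nets 15 − 5 = 10; no inspection nets 7. good-condition prefers the inspection.
poor-condition: the inspection nets 15 − 17 = -2; no inspection nets 7. poor-condition prefers no inspection.
Neither type deviates, so the separating profile is an equilibrium.

Yes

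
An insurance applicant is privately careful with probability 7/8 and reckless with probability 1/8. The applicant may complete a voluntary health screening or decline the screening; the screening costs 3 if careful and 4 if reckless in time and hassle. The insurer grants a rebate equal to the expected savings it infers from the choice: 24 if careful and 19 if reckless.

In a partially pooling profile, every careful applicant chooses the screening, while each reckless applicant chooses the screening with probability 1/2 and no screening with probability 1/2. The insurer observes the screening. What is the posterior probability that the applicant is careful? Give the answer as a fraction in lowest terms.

14/15

P(the screening) = (7/8)·1 + (1/8)·(1/2) = 15/16.
By Bayes' rule, P(careful | the screening) = (7/8) / (15/16) = 14/15.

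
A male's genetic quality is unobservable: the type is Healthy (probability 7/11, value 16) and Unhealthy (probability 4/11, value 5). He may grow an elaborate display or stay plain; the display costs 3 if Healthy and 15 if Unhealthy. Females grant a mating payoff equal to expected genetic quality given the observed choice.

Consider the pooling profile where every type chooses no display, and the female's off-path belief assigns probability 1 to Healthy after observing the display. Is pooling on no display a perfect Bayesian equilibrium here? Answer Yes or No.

No

On path, the female holds the prior and pays 7/11·16 + 4/11·5 = 12. Off path (the display), believing Healthy, it pays 16.
Healthy: no display nets 12; the display nets 16 − 3 = 13. Healthy would deviate.
Unhealthy: no display nets 12; the display nets 16 − 15 = 1. Unhealthy stays.
A type deviates, so pooling fails.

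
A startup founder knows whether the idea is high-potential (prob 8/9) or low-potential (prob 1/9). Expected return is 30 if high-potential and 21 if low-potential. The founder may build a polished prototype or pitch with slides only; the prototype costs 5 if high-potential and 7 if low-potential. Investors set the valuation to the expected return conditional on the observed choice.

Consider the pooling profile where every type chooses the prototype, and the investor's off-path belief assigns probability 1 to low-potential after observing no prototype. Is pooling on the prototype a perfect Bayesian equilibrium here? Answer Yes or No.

Yes

On path, the investor holds the prior and pays 8/9·30 + 1/9·21 = 29. Off path (no prototype), believing low-potential, it pays 21.
high-potential: the prototype nets 29 − 5 = 24; no prototype nets 21. high-potential stays.
low-potential: the prototype nets 29 − 7 = 22; no prototype nets 21. low-potential stays.
No type deviates, so pooling is sustained.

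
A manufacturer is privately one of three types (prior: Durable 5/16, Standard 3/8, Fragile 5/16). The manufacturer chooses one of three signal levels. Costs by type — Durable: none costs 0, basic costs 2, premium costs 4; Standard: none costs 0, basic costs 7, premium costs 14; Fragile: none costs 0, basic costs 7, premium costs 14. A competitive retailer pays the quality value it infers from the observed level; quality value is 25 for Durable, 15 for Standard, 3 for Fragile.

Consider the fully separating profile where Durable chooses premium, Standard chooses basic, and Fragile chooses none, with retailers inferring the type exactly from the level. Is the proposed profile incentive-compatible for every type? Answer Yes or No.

Separating prices: premium → 25, basic → 15, none → 3.
Durable (assigned premium): none: 3 − 0 = 3; basic: 15 − 2 = 13; premium: 25 − 4 = 21. Durable stays.
Standard (assigned basic): none: 3 − 0 = 3; basic: 15 − 7 = 8; premium: 25 − 14 = 11. Standard prefers premium.
Fragile (assigned none): none: 3 − 0 = 3; basic: 15 − 7 = 8; premium: 25 − 14 = 11. Fragile prefers premium.
At least one type deviates; the separating profile fails.

No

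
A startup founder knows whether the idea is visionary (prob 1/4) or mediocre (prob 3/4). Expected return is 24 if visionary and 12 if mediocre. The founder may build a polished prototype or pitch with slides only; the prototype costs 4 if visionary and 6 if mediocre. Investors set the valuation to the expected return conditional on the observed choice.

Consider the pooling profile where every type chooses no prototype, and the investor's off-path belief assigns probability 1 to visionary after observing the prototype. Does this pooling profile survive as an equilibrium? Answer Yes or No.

On path, the investor holds the prior and pays 1/4·24 + 3/4·12 = 15. Off path (the prototype), believing visionary, it pays 24.
visionary: no prototype nets 15; the prototype nets 24 − 4 = 20. visionary would deviate.
mediocre: no prototype nets 15; the prototype nets 24 − 6 = 18. mediocre would deviate.
A type deviates, so pooling fails.

No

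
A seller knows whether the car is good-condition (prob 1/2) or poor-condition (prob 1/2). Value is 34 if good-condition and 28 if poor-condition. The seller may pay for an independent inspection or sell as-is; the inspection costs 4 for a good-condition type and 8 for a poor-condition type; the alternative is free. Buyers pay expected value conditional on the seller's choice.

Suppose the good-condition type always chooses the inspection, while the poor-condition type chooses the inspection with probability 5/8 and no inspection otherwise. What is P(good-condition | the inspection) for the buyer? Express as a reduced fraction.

8/13

P(the inspection) = (1/2)·1 + (1/2)·(5/8) = 13/16.
By Bayes' rule, P(good-condition | the inspection) = (1/2) / (13/16) = 8/13.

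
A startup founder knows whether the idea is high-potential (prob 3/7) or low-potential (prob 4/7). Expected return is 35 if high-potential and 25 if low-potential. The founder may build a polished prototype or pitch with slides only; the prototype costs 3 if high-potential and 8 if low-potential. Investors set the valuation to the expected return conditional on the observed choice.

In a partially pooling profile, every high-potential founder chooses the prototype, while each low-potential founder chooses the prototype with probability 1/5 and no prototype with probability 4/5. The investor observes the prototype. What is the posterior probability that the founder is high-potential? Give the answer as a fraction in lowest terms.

P(the prototype) = (3/7)·1 + (4/7)·(1/5) = 19/35.
By Bayes' rule, P(high-potential | the prototype) = (3/7) / (19/35) = 15/19.

15/19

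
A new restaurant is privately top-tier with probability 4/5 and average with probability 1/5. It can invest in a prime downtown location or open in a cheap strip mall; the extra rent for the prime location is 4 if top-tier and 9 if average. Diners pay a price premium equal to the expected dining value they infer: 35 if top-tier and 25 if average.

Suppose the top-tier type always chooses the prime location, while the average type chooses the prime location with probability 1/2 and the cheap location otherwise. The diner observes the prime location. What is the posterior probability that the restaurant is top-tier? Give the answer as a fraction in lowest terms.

P(the prime location) = (4/5)·1 + (1/5)·(1/2) = 9/10.
By Bayes' rule, P(top-tier | the prime location) = (4/5) / (9/10) = 8/9.

8/9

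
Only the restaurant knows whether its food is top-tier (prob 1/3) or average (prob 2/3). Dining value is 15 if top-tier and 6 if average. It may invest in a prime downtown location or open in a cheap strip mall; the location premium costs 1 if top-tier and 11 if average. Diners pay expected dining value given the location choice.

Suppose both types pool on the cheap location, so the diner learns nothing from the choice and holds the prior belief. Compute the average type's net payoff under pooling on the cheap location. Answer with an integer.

9

Pooled price premium = 1/3·15 + 2/3·6 = 9.
average pays no cost for the cheap location, so net payoff = 9.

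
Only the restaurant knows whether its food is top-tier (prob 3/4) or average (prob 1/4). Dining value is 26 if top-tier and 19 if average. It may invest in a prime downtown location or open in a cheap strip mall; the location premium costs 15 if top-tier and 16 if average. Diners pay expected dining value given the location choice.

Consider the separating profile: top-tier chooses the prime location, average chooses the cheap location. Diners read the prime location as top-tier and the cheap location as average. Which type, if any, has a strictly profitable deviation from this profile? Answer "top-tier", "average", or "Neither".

The prime location pays 26; the cheap location pays 19.
top-tier: assigned the prime location, nets 26 − 15 = 11; deviating to the cheap location nets 19.
average: assigned the cheap location, nets 19; deviating to the prime location nets 26 − 16 = 10.
The top-tier type gains 8 by deviating.

top-tier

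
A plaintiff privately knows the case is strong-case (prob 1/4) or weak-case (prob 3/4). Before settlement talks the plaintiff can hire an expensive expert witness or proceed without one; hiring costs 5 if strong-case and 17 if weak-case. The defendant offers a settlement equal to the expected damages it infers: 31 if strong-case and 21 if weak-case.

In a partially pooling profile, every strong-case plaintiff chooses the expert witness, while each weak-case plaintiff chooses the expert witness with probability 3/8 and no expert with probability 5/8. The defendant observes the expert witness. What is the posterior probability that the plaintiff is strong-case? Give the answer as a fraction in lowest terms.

8/17

P(the expert witness) = (1/4)·1 + (3/4)·(3/8) = 17/32.
By Bayes' rule, P(strong-case | the expert witness) = (1/4) / (17/32) = 8/17.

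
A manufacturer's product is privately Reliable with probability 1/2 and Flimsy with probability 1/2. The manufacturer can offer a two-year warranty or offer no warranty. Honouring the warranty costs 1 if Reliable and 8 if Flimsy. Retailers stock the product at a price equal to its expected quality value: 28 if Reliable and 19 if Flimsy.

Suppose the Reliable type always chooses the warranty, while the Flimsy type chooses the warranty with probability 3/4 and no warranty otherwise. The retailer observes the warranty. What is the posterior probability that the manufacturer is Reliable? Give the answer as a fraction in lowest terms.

P(the warranty) = (1/2)·1 + (1/2)·(3/4) = 7/8.
By Bayes' rule, P(Reliable | the warranty) = (1/2) / (7/8) = 4/7.

4/7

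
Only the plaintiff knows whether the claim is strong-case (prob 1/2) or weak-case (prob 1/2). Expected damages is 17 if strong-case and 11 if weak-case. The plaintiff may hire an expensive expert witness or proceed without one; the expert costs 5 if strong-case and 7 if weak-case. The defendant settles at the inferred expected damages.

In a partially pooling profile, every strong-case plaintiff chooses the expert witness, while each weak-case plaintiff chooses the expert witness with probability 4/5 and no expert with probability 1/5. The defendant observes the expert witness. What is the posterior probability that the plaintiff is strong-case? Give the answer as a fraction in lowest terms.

P(the expert witness) = (1/2)·1 + (1/2)·(4/5) = 9/10.
By Bayes' rule, P(strong-case | the expert witness) = (1/2) / (9/10) = 5/9.

5/9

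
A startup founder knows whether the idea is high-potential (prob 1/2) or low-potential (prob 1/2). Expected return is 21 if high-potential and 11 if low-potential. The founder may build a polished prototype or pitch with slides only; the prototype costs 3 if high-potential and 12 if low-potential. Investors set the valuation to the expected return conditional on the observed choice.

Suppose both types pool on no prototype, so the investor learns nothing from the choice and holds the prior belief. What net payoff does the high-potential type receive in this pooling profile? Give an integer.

16

Pooled valuation = 1/2·21 + 1/2·11 = 16.
high-potential pays no cost for no prototype, so net payoff = 16.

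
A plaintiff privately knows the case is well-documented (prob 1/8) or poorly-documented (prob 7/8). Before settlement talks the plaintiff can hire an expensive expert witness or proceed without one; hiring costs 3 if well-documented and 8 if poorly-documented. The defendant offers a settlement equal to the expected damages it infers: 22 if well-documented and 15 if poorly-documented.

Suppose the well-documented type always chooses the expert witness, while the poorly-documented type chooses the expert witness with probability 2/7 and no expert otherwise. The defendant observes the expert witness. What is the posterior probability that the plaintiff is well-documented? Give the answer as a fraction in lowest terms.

P(the expert witness) = (1/8)·1 + (7/8)·(2/7) = 3/8.
By Bayes' rule, P(well-documented | the expert witness) = (1/8) / (3/8) = 1/3.

1/3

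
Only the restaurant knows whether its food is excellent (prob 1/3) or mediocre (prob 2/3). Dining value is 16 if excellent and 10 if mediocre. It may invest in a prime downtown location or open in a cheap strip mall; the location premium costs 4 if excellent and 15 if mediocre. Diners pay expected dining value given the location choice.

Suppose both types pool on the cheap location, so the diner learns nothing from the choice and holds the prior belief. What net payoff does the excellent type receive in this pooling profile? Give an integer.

Pooled price premium = 1/3·16 + 2/3·10 = 12.
excellent pays no cost for the cheap location, so net payoff = 12.

12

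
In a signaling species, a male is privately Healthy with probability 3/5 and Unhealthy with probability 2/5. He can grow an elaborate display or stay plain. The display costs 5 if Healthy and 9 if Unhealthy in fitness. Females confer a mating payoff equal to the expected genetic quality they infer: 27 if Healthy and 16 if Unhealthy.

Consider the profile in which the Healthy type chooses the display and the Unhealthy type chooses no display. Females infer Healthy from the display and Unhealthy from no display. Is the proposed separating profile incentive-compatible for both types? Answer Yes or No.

Under these beliefs, the display earns mating payoff 27 and no display earns mating payoff 16.
Healthy: the display nets 27 − 5 = 22; no display nets 16. Healthy prefers the display.
Unhealthy: the display nets 27 − 9 = 18; no display nets 16. Unhealthy would deviate to the display.
Unhealthy has a profitable deviation, so the profile is not an equilibrium.

No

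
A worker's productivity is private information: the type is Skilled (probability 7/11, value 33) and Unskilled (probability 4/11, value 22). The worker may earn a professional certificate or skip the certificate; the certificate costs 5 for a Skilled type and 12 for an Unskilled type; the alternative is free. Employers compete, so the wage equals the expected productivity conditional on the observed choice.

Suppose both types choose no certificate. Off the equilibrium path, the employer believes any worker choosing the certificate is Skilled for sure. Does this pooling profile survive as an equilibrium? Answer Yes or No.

Yes

On path, the employer holds the prior and pays 7/11·33 + 4/11·22 = 29. Off path (the certificate), believing Skilled, it pays 33.
Skilled: no certificate nets 29; the certificate nets 33 − 5 = 28. Skilled stays.
Unskilled: no certificate nets 29; the certificate nets 33 − 12 = 21. Unskilled stays.
No type deviates, so pooling is sustained.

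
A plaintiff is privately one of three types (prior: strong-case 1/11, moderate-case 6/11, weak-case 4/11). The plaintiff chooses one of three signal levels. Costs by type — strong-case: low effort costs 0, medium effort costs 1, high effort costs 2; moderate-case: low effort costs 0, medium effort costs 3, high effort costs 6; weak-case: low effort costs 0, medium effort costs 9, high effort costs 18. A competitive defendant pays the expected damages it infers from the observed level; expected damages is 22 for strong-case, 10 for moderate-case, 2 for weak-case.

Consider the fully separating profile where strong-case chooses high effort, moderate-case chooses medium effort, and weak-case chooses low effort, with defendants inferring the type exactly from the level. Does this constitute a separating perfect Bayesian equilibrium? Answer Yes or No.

Separating settlements: high effort → 22, medium effort → 10, low effort → 2.
strong-case (assigned high effort): low effort: 2 − 0 = 2; medium effort: 10 − 1 = 9; high effort: 22 − 2 = 20. strong-case stays.
moderate-case (assigned medium effort): low effort: 2 − 0 = 2; medium effort: 10 − 3 = 7; high effort: 22 − 6 = 16. moderate-case prefers high effort.
weak-case (assigned low effort): low effort: 2 − 0 = 2; medium effort: 10 − 9 = 1; high effort: 22 − 18 = 4. weak-case prefers high effort.
At least one type deviates; the separating profile fails.

No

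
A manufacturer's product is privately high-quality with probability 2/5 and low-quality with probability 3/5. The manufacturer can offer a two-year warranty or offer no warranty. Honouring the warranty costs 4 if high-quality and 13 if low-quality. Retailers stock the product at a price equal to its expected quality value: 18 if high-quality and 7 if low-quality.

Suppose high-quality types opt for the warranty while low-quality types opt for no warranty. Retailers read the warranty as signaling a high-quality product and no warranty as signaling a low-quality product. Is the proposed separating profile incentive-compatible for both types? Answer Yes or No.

Yes

Under these beliefs, the warranty earns price 18 and no warranty earns price 7.
high-quality: the warranty nets 18 − 4 = 14; no warranty nets 7. high-quality prefers the warranty.
low-quality: the warranty nets 18 − 13 = 5; no warranty nets 7. low-quality prefers no warranty.
Neither type deviates, so the separating profile is an equilibrium.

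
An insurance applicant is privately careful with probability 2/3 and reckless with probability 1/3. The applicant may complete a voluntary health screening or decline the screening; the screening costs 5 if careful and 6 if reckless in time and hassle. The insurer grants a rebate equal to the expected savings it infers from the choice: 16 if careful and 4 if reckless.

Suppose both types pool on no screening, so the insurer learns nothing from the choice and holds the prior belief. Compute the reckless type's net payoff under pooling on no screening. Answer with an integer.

12

Pooled rebate = 2/3·16 + 1/3·4 = 12.
reckless pays no cost for no screening, so net payoff = 12.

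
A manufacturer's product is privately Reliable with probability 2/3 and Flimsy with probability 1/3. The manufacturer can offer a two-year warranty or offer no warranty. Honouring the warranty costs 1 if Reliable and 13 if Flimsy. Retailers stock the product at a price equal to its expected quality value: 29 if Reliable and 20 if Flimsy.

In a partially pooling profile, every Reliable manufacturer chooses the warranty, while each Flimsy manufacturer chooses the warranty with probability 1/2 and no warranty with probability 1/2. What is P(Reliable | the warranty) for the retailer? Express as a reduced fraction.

P(the warranty) = (2/3)·1 + (1/3)·(1/2) = 5/6.
By Bayes' rule, P(Reliable | the warranty) = (2/3) / (5/6) = 4/5.

4/5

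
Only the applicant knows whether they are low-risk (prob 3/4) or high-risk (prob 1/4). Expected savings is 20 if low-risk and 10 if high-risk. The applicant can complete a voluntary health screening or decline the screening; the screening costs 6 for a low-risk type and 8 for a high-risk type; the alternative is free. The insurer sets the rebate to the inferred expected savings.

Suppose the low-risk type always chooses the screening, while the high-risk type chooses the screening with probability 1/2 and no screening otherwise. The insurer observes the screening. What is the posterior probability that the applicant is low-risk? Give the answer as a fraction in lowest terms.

P(the screening) = (3/4)·1 + (1/4)·(1/2) = 7/8.
By Bayes' rule, P(low-risk | the screening) = (3/4) / (7/8) = 6/7.

6/7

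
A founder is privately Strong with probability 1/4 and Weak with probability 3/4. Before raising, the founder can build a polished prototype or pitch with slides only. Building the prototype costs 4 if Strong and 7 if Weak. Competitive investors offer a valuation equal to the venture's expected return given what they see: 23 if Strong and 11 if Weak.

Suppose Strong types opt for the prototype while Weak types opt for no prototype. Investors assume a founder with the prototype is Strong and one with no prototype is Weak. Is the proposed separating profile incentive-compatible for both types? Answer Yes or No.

No

Under these beliefs, the prototype earns valuation 23 and no prototype earns valuation 11.
Strong: the prototype nets 23 − 4 = 19; no prototype nets 11. Strong prefers the prototype.
Weak: the prototype nets 23 − 7 = 16; no prototype nets 11. Weak would deviate to the prototype.
Weak has a profitable deviation, so the profile is not an equilibrium.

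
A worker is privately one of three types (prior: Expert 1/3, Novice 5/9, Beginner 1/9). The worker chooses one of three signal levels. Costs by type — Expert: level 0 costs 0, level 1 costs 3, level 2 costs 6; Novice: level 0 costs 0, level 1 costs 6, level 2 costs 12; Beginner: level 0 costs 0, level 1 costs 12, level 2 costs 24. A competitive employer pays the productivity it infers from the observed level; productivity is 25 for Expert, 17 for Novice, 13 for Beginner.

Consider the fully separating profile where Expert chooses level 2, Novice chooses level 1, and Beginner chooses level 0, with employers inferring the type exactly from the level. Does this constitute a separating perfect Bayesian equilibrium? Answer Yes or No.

Separating wages: level 2 → 25, level 1 → 17, level 0 → 13.
Expert (assigned level 2): level 0: 13 − 0 = 13; level 1: 17 − 3 = 14; level 2: 25 − 6 = 19. Expert stays.
Novice (assigned level 1): level 0: 13 − 0 = 13; level 1: 17 − 6 = 11; level 2: 25 − 12 = 13. Novice prefers level 0.
Beginner (assigned level 0): level 0: 13 − 0 = 13; level 1: 17 − 12 = 5; level 2: 25 − 24 = 1. Beginner stays.
At least one type deviates; the separating profile fails.

No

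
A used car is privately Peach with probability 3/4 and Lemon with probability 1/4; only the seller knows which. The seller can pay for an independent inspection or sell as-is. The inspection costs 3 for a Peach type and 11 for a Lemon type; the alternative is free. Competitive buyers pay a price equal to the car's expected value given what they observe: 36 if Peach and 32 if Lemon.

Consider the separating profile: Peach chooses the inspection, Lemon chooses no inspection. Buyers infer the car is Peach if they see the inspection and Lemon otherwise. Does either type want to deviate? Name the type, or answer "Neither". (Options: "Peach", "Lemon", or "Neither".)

Neither

The inspection pays 36; no inspection pays 32.
Peach: assigned the inspection, nets 36 − 3 = 33; deviating to no inspection nets 32.
Lemon: assigned no inspection, nets 32; deviating to the inspection nets 36 − 11 = 25.
Both types strictly prefer their assigned action; no profitable deviation.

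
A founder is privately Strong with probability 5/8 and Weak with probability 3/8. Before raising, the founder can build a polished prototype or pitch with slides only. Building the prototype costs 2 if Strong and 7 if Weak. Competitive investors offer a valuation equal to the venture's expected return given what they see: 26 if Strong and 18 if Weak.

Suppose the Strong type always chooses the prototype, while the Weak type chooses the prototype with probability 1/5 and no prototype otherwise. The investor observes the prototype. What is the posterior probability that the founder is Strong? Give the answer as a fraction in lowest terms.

25/28

P(the prototype) = (5/8)·1 + (3/8)·(1/5) = 7/10.
By Bayes' rule, P(Strong | the prototype) = (5/8) / (7/10) = 25/28.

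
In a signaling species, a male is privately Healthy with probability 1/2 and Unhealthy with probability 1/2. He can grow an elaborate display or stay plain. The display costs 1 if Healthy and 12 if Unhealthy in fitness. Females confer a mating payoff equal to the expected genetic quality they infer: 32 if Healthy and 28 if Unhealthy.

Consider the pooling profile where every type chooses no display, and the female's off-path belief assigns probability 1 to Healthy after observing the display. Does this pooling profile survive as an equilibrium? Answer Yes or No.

No

On path, the female holds the prior and pays 1/2·32 + 1/2·28 = 30. Off path (the display), believing Healthy, it pays 32.
Healthy: no display nets 30; the display nets 32 − 1 = 31. Healthy would deviate.
Unhealthy: no display nets 30; the display nets 32 − 12 = 20. Unhealthy stays.
A type deviates, so pooling fails.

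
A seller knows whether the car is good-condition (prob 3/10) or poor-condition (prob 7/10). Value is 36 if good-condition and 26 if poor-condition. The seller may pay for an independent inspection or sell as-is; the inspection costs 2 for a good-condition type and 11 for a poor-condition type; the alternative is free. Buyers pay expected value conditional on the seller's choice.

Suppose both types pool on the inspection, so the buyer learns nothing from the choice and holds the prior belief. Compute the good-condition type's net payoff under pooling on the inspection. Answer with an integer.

27

Pooled price = 3/10·36 + 7/10·26 = 29.
good-condition pays cost 2 for the inspection, so net payoff = 29 − 2 = 27.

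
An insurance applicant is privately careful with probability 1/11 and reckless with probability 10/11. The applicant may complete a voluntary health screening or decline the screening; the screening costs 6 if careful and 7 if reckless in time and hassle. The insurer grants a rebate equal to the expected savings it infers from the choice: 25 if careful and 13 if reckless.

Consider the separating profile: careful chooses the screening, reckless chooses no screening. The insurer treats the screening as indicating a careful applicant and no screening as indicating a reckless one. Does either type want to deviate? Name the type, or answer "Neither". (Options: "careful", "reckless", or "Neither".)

The screening pays 25; no screening pays 13.
careful: assigned the screening, nets 25 − 6 = 19; deviating to no screening nets 13.
reckless: assigned no screening, nets 13; deviating to the screening nets 25 − 7 = 18.
The reckless type gains 5 by deviating.

reckless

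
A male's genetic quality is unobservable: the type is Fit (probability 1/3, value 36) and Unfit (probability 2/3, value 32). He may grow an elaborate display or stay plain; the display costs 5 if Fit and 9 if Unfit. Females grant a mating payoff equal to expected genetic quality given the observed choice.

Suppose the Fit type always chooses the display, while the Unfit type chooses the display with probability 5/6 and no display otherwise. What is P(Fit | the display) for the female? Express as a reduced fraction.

P(the display) = (1/3)·1 + (2/3)·(5/6) = 8/9.
By Bayes' rule, P(Fit | the display) = (1/3) / (8/9) = 3/8.

3/8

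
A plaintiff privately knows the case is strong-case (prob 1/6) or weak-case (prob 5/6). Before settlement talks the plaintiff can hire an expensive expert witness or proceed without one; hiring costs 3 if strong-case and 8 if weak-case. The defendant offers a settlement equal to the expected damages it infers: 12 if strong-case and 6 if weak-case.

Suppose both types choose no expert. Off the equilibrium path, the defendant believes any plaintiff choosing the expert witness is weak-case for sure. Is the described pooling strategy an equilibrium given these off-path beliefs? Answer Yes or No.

On path, the defendant holds the prior and pays 1/6·12 + 5/6·6 = 7. Off path (the expert witness), believing weak-case, it pays 6.
strong-case: no expert nets 7; the expert witness nets 6 − 3 = 3. strong-case stays.
weak-case: no expert nets 7; the expert witness nets 6 − 8 = -2. weak-case stays.
No type deviates, so pooling is sustained.

Yes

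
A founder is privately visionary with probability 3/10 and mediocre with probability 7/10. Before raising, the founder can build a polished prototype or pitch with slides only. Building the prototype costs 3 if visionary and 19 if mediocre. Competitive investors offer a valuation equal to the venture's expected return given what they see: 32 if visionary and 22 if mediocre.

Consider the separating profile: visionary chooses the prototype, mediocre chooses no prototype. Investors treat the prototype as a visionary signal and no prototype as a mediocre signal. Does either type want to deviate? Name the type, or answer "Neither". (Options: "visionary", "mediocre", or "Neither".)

The prototype pays 32; no prototype pays 22.
visionary: assigned the prototype, nets 32 − 3 = 29; deviating to no prototype nets 22.
mediocre: assigned no prototype, nets 22; deviating to the prototype nets 32 − 19 = 13.
Both types strictly prefer their assigned action; no profitable deviation.

Neither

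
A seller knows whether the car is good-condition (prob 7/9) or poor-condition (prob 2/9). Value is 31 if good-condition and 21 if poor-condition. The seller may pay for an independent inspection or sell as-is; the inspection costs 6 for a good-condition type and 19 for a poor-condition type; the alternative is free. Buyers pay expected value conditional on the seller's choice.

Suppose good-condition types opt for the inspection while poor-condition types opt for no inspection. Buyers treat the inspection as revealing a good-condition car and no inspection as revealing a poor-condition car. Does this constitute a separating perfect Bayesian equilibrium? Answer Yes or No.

Under these beliefs, the inspection earns price 31 and no inspection earns price 21.
good-condition: the inspection nets 31 − 6 = 25; no inspection nets 21. good-condition prefers the inspection.
poor-condition: the inspection nets 31 − 19 = 12; no inspection nets 21. poor-condition prefers no inspection.
Neither type deviates, so the separating profile is an equilibrium.

Yes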